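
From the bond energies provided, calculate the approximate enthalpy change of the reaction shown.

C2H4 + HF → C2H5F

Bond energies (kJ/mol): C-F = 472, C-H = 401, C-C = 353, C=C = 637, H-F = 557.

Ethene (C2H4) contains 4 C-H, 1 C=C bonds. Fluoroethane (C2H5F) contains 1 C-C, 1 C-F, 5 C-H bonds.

Bonds broken (reactants):
  C-H: 4 × 401 = 1604
  C=C: 1 × 637 = 637
  H-F: 1 × 557 = 557
  Σ(broken) = 2798 kJ
Bonds formed (products):
  C-C: 1 × 353 = 353
  C-F: 1 × 472 = 472
  C-H: 5 × 401 = 2005
  Σ(formed) = 2830 kJ
ΔH = Σ(broken) − Σ(formed) = 2798 − 2830 = −32 kJ

ΔH ≈ −32 kJ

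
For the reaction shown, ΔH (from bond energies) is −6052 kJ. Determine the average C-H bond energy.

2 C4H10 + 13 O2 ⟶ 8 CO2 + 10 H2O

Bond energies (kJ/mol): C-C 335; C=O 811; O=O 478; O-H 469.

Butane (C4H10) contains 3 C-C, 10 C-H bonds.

Let D be the C-H bond energy.
Σ(broken) = 6×335 + 20×D + 13×478 = 8224 + 20D
Σ(formed) = 16×811 + 20×469 = 22356
ΔH = Σ(broken) − Σ(formed) = (8224 + 20D) − (22356) = −14132 + 20D
Setting this equal to −6052 kJ gives 20D = 8080, so D = 404 kJ/mol.

D(C-H) ≈ 404 kJ/mol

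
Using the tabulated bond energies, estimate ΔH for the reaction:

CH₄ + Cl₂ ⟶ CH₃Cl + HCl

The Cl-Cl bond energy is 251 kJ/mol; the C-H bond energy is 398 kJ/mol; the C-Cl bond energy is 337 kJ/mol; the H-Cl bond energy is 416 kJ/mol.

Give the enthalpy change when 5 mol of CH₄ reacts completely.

Bonds broken (reactants):
  C-H: 4 × 398 = 1592
  Cl-Cl: 1 × 251 = 251
  Σ(broken) = 1843 kJ
Bonds formed (products):
  C-Cl: 1 × 337 = 337
  C-H: 3 × 398 = 1194
  H-Cl: 1 × 416 = 416
  Σ(formed) = 1947 kJ
ΔH = Σ(broken) − Σ(formed) = 1843 − 1947 = −104 kJ
For 5× the reaction as written: 5 × (−104) = −520 kJ

ΔH = −520 kJ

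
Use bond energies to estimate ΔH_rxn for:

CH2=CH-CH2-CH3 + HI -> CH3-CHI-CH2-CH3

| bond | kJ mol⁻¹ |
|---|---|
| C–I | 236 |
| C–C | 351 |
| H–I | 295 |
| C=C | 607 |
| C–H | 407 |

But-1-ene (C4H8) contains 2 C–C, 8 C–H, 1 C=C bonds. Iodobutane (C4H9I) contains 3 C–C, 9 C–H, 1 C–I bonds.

ΔH ≈ −92 kJ

Bonds broken (reactants):
  C–C: 2 × 351 = 702
  C–H: 8 × 407 = 3256
  C=C: 1 × 607 = 607
  H–I: 1 × 295 = 295
  Σ(broken) = 4860 kJ
Bonds formed (products):
  C–C: 3 × 351 = 1053
  C–H: 9 × 407 = 3663
  C–I: 1 × 236 = 236
  Σ(formed) = 4952 kJ
ΔH = Σ(broken) − Σ(formed) = 4860 − 4952 = −92 kJ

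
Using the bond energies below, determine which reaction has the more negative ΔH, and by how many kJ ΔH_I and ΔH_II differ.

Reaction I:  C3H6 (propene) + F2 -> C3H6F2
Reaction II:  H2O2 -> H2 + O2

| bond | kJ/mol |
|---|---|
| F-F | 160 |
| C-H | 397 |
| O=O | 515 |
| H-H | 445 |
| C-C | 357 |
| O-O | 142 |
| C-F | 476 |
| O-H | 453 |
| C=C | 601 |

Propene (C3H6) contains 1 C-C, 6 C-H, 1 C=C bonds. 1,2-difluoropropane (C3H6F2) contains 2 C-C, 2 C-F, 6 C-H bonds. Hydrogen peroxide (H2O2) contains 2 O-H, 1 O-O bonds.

Reaction I, by 636 kJ

Reaction I:
  Bonds broken (reactants):
    C-C: 1 × 357 = 357
    C-H: 6 × 397 = 2382
    C=C: 1 × 601 = 601
    F-F: 1 × 160 = 160
    Σ(broken) = 3500 kJ
  Bonds formed (products):
    C-C: 2 × 357 = 714
    C-F: 2 × 476 = 952
    C-H: 6 × 397 = 2382
    Σ(formed) = 4048 kJ
  ΔH_I = 3500 − 4048 = −548 kJ
Reaction II:
  Bonds broken (reactants):
    O-H: 2 × 453 = 906
    O-O: 1 × 142 = 142
    Σ(broken) = 1048 kJ
  Bonds formed (products):
    H-H: 1 × 445 = 445
    O=O: 1 × 515 = 515
    Σ(formed) = 960 kJ
  ΔH_II = 1048 − 960 = +88 kJ
ΔH_I − ΔH_II = −636 kJ, so reaction I has the more negative ΔH; |ΔH_I − ΔH_II| = 636 kJ.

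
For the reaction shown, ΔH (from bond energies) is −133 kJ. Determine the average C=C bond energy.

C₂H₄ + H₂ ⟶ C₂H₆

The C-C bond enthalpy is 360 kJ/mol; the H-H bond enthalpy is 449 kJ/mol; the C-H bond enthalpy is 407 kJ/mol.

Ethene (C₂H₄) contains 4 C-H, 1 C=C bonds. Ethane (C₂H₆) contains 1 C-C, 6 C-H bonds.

Let D be the C=C bond energy.
Σ(broken) = 4×407 + 1×D + 1×449 = 2077 + D
Σ(formed) = 1×360 + 6×407 = 2802
ΔH = Σ(broken) − Σ(formed) = (2077 + D) − (2802) = −725 + D
Setting this equal to −133 kJ gives D = 592 kJ/mol.

D(C=C) ≈ 592 kJ/mol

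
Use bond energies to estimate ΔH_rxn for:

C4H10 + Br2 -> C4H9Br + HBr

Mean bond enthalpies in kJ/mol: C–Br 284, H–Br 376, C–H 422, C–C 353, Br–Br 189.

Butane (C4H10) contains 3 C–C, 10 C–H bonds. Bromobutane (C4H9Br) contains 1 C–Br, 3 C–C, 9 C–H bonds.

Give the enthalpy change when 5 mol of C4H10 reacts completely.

ΔH = −245 kJ

Bonds broken (reactants):
  Br–Br: 1 × 189 = 189
  C–C: 3 × 353 = 1059
  C–H: 10 × 422 = 4220
  Σ(broken) = 5468 kJ
Bonds formed (products):
  C–Br: 1 × 284 = 284
  C–C: 3 × 353 = 1059
  C–H: 9 × 422 = 3798
  H–Br: 1 × 376 = 376
  Σ(formed) = 5517 kJ
ΔH = Σ(broken) − Σ(formed) = 5468 − 5517 = −49 kJ
For 5× the reaction as written: 5 × (−49) = −245 kJ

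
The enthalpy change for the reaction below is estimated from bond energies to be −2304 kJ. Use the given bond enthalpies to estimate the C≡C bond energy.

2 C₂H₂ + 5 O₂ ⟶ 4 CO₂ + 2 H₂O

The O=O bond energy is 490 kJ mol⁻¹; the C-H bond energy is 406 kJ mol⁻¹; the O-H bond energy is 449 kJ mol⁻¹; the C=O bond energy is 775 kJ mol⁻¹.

Let D be the C≡C bond energy.
Σ(broken) = 2×D + 4×406 + 5×490 = 4074 + 2D
Σ(formed) = 8×775 + 4×449 = 7996
ΔH = Σ(broken) − Σ(formed) = (4074 + 2D) − (7996) = −3922 + 2D
Setting this equal to −2304 kJ gives 2D = 1618, so D = 809 kJ/mol.

D(C≡C) ≈ 809 kJ/mol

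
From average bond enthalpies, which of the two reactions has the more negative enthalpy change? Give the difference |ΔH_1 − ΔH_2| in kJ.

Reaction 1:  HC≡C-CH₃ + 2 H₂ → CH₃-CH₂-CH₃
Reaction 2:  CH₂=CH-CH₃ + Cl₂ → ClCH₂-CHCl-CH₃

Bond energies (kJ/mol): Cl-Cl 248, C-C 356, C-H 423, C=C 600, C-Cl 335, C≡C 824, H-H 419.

Reaction 1, by 208 kJ

Reaction 1:
  Bonds broken (reactants):
    C≡C: 1 × 824 = 824
    C-C: 1 × 356 = 356
    C-H: 4 × 423 = 1692
    H-H: 2 × 419 = 838
    Σ(broken) = 3710 kJ
  Bonds formed (products):
    C-C: 2 × 356 = 712
    C-H: 8 × 423 = 3384
    Σ(formed) = 4096 kJ
  ΔH_1 = 3710 − 4096 = −386 kJ
Reaction 2:
  Bonds broken (reactants):
    C-C: 1 × 356 = 356
    C-H: 6 × 423 = 2538
    C=C: 1 × 600 = 600
    Cl-Cl: 1 × 248 = 248
    Σ(broken) = 3742 kJ
  Bonds formed (products):
    C-C: 2 × 356 = 712
    C-Cl: 2 × 335 = 670
    C-H: 6 × 423 = 2538
    Σ(formed) = 3920 kJ
  ΔH_2 = 3742 − 3920 = −178 kJ
ΔH_1 − ΔH_2 = −208 kJ, so reaction 1 has the more negative ΔH; |ΔH_1 − ΔH_2| = 208 kJ.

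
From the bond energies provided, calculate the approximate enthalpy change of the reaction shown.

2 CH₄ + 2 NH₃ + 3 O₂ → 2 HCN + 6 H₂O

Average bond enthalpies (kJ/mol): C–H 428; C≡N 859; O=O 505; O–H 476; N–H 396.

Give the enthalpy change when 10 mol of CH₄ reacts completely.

ΔH = −4855 kJ

Bonds broken (reactants):
  C–H: 8 × 428 = 3424
  N–H: 6 × 396 = 2376
  O=O: 3 × 505 = 1515
  Σ(broken) = 7315 kJ
Bonds formed (products):
  C≡N: 2 × 859 = 1718
  C–H: 2 × 428 = 856
  O–H: 12 × 476 = 5712
  Σ(formed) = 8286 kJ
ΔH = Σ(broken) − Σ(formed) = 7315 − 8286 = −971 kJ
For 5× the reaction as written: 5 × (−971) = −4855 kJ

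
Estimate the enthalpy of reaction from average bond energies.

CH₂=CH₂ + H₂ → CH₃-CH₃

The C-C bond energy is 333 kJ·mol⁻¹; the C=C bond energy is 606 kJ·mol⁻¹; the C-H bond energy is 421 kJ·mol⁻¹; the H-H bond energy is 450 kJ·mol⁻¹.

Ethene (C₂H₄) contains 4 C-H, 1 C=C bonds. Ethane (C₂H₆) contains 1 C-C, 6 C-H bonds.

Bonds broken (reactants):
  C-H: 4 × 421 = 1684
  C=C: 1 × 606 = 606
  H-H: 1 × 450 = 450
  Σ(broken) = 2740 kJ
Bonds formed (products):
  C-C: 1 × 333 = 333
  C-H: 6 × 421 = 2526
  Σ(formed) = 2859 kJ
ΔH = Σ(broken) − Σ(formed) = 2740 − 2859 = −119 kJ

ΔH ≈ −119 kJ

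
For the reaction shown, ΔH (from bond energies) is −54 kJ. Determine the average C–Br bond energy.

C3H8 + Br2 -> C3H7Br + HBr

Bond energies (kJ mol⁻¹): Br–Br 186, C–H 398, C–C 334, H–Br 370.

Let D be the C–Br bond energy.
Σ(broken) = 1×186 + 2×334 + 8×398 = 4038
Σ(formed) = 1×D + 2×334 + 7×398 + 1×370 = 3824 + D
ΔH = Σ(broken) − Σ(formed) = (4038) − (3824 + D) = +214 − D
Setting this equal to −54 kJ gives D = 268 kJ/mol.

D(C–Br) ≈ 268 kJ/mol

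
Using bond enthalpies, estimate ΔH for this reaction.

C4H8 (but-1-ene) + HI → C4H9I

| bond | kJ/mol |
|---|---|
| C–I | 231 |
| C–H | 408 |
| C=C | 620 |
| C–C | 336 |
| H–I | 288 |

Bonds broken (reactants):
  C–C: 2 × 336 = 672
  C–H: 8 × 408 = 3264
  C=C: 1 × 620 = 620
  H–I: 1 × 288 = 288
  Σ(broken) = 4844 kJ
Bonds formed (products):
  C–C: 3 × 336 = 1008
  C–H: 9 × 408 = 3672
  C–I: 1 × 231 = 231
  Σ(formed) = 4911 kJ
ΔH = Σ(broken) − Σ(formed) = 4844 − 4911 = −67 kJ

ΔH ≈ −67 kJ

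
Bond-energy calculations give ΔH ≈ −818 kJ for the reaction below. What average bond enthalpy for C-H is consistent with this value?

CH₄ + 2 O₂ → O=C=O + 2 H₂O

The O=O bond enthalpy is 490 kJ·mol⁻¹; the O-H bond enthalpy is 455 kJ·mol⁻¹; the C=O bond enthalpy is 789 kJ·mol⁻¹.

Let D be the C-H bond energy.
Σ(broken) = 4×D + 2×490 = 980 + 4D
Σ(formed) = 2×789 + 4×455 = 3398
ΔH = Σ(broken) − Σ(formed) = (980 + 4D) − (3398) = −2418 + 4D
Setting this equal to −818 kJ gives 4D = 1600, so D = 400 kJ/mol.

D(C-H) ≈ 400 kJ/mol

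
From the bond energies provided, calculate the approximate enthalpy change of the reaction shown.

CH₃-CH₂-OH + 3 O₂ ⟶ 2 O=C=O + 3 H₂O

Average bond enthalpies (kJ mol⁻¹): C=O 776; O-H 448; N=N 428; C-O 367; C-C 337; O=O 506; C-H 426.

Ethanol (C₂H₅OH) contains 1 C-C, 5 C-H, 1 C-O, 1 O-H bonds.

ΔH ≈ −992 kJ

Bonds broken (reactants):
  C-C: 1 × 337 = 337
  C-H: 5 × 426 = 2130
  C-O: 1 × 367 = 367
  O-H: 1 × 448 = 448
  O=O: 3 × 506 = 1518
  Σ(broken) = 4800 kJ
Bonds formed (products):
  C=O: 4 × 776 = 3104
  O-H: 6 × 448 = 2688
  Σ(formed) = 5792 kJ
ΔH = Σ(broken) − Σ(formed) = 4800 − 5792 = −992 kJ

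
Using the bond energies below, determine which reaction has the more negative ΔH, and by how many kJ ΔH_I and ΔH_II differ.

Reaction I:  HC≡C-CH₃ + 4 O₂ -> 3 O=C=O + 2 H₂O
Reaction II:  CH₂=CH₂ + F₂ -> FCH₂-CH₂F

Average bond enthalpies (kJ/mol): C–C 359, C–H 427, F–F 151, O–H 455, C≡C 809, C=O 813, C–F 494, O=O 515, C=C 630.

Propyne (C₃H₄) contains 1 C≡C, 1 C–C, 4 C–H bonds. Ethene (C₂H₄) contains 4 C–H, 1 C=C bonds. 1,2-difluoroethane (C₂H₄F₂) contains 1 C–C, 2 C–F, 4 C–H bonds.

Reaction I, by 1196 kJ

Reaction I:
  Bonds broken (reactants):
    C≡C: 1 × 809 = 809
    C–C: 1 × 359 = 359
    C–H: 4 × 427 = 1708
    O=O: 4 × 515 = 2060
    Σ(broken) = 4936 kJ
  Bonds formed (products):
    C=O: 6 × 813 = 4878
    O–H: 4 × 455 = 1820
    Σ(formed) = 6698 kJ
  ΔH_I = 4936 − 6698 = −1762 kJ
Reaction II:
  Bonds broken (reactants):
    C–H: 4 × 427 = 1708
    C=C: 1 × 630 = 630
    F–F: 1 × 151 = 151
    Σ(broken) = 2489 kJ
  Bonds formed (products):
    C–C: 1 × 359 = 359
    C–F: 2 × 494 = 988
    C–H: 4 × 427 = 1708
    Σ(formed) = 3055 kJ
  ΔH_II = 2489 − 3055 = −566 kJ
ΔH_I − ΔH_II = −1196 kJ, so reaction I has the more negative ΔH; |ΔH_I − ΔH_II| = 1196 kJ.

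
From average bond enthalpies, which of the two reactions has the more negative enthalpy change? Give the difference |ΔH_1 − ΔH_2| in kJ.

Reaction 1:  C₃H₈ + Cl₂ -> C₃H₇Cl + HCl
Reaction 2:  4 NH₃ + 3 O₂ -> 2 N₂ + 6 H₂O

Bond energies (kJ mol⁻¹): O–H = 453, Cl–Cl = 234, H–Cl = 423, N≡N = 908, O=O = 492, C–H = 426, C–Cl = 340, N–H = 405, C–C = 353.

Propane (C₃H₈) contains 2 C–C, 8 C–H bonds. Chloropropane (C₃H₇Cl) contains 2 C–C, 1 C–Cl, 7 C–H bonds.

Reaction 1:
  Bonds broken (reactants):
    C–C: 2 × 353 = 706
    C–H: 8 × 426 = 3408
    Cl–Cl: 1 × 234 = 234
    Σ(broken) = 4348 kJ
  Bonds formed (products):
    C–C: 2 × 353 = 706
    C–Cl: 1 × 340 = 340
    C–H: 7 × 426 = 2982
    H–Cl: 1 × 423 = 423
    Σ(formed) = 4451 kJ
  ΔH_1 = 4348 − 4451 = −103 kJ
Reaction 2:
  Bonds broken (reactants):
    N–H: 12 × 405 = 4860
    O=O: 3 × 492 = 1476
    Σ(broken) = 6336 kJ
  Bonds formed (products):
    N≡N: 2 × 908 = 1816
    O–H: 12 × 453 = 5436
    Σ(formed) = 7252 kJ
  ΔH_2 = 6336 − 7252 = −916 kJ
ΔH_1 − ΔH_2 = +813 kJ, so reaction 2 has the more negative ΔH; |ΔH_1 − ΔH_2| = 813 kJ.

Reaction 2, by 813 kJ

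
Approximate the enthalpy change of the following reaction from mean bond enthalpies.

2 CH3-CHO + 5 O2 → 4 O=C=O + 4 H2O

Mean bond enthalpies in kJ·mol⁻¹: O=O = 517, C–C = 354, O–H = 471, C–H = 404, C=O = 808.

Bonds broken (reactants):
  C–C: 2 × 354 = 708
  C–H: 8 × 404 = 3232
  C=O: 2 × 808 = 1616
  O=O: 5 × 517 = 2585
  Σ(broken) = 8141 kJ
Bonds formed (products):
  C=O: 8 × 808 = 6464
  O–H: 8 × 471 = 3768
  Σ(formed) = 10232 kJ
ΔH = Σ(broken) − Σ(formed) = 8141 − 10232 = −2091 kJ

ΔH ≈ −2091 kJ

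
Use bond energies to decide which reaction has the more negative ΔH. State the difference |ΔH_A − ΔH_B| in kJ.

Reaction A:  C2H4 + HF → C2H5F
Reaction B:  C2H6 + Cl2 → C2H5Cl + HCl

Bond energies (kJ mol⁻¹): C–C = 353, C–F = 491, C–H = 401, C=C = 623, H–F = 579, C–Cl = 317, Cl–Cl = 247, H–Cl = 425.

Reaction B, by 51 kJ

Reaction A:
  Bonds broken (reactants):
    C–H: 4 × 401 = 1604
    C=C: 1 × 623 = 623
    H–F: 1 × 579 = 579
    Σ(broken) = 2806 kJ
  Bonds formed (products):
    C–C: 1 × 353 = 353
    C–F: 1 × 491 = 491
    C–H: 5 × 401 = 2005
    Σ(formed) = 2849 kJ
  ΔH_A = 2806 − 2849 = −43 kJ
Reaction B:
  Bonds broken (reactants):
    C–C: 1 × 353 = 353
    C–H: 6 × 401 = 2406
    Cl–Cl: 1 × 247 = 247
    Σ(broken) = 3006 kJ
  Bonds formed (products):
    C–C: 1 × 353 = 353
    C–Cl: 1 × 317 = 317
    C–H: 5 × 401 = 2005
    H–Cl: 1 × 425 = 425
    Σ(formed) = 3100 kJ
  ΔH_B = 3006 − 3100 = −94 kJ
ΔH_A − ΔH_B = +51 kJ, so reaction B has the more negative ΔH; |ΔH_A − ΔH_B| = 51 kJ.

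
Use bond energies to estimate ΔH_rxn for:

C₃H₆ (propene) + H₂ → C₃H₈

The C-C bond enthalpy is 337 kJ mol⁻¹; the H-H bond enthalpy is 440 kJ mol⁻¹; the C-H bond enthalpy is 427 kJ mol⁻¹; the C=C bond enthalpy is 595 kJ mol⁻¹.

ΔH ≈ −156 kJ

Bonds broken (reactants):
  C-C: 1 × 337 = 337
  C-H: 6 × 427 = 2562
  C=C: 1 × 595 = 595
  H-H: 1 × 440 = 440
  Σ(broken) = 3934 kJ
Bonds formed (products):
  C-C: 2 × 337 = 674
  C-H: 8 × 427 = 3416
  Σ(formed) = 4090 kJ
ΔH = Σ(broken) − Σ(formed) = 3934 − 4090 = −156 kJ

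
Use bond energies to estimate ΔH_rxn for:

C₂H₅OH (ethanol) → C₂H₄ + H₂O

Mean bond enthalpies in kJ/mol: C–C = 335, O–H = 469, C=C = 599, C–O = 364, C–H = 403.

ΔH ≈ +34 kJ

Bonds broken (reactants):
  C–C: 1 × 335 = 335
  C–H: 5 × 403 = 2015
  C–O: 1 × 364 = 364
  O–H: 1 × 469 = 469
  Σ(broken) = 3183 kJ
Bonds formed (products):
  C–H: 4 × 403 = 1612
  C=C: 1 × 599 = 599
  O–H: 2 × 469 = 938
  Σ(formed) = 3149 kJ
ΔH = Σ(broken) − Σ(formed) = 3183 − 3149 = +34 kJ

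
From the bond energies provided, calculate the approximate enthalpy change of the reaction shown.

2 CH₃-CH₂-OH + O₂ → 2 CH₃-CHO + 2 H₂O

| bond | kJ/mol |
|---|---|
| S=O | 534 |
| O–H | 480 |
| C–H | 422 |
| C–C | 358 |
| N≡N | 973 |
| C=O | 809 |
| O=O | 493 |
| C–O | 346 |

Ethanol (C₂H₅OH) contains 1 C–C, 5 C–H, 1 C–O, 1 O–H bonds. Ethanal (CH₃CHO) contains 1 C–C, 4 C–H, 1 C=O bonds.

Bonds broken (reactants):
  C–C: 2 × 358 = 716
  C–H: 10 × 422 = 4220
  C–O: 2 × 346 = 692
  O–H: 2 × 480 = 960
  O=O: 1 × 493 = 493
  Σ(broken) = 7081 kJ
Bonds formed (products):
  C–C: 2 × 358 = 716
  C–H: 8 × 422 = 3376
  C=O: 2 × 809 = 1618
  O–H: 4 × 480 = 1920
  Σ(formed) = 7630 kJ
ΔH = Σ(broken) − Σ(formed) = 7081 − 7630 = −549 kJ

ΔH ≈ −549 kJ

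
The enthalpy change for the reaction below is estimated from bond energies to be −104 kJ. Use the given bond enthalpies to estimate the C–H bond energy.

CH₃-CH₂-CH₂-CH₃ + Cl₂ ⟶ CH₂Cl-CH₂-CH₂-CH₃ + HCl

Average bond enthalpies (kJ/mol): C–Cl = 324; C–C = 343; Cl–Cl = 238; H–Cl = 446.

Let D be the C–H bond energy.
Σ(broken) = 3×343 + 10×D + 1×238 = 1267 + 10D
Σ(formed) = 3×343 + 1×324 + 9×D + 1×446 = 1799 + 9D
ΔH = Σ(broken) − Σ(formed) = (1267 + 10D) − (1799 + 9D) = −532 + D
Setting this equal to −104 kJ gives D = 428 kJ/mol.

D(C–H) ≈ 428 kJ/mol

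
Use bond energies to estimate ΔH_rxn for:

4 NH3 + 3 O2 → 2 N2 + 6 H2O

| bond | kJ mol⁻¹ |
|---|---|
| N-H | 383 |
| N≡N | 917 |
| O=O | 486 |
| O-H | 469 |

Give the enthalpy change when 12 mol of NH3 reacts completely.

Bonds broken (reactants):
  N-H: 12 × 383 = 4596
  O=O: 3 × 486 = 1458
  Σ(broken) = 6054 kJ
Bonds formed (products):
  N≡N: 2 × 917 = 1834
  O-H: 12 × 469 = 5628
  Σ(formed) = 7462 kJ
ΔH = Σ(broken) − Σ(formed) = 6054 − 7462 = −1408 kJ
For 3× the reaction as written: 3 × (−1408) = −4224 kJ

ΔH = −4224 kJ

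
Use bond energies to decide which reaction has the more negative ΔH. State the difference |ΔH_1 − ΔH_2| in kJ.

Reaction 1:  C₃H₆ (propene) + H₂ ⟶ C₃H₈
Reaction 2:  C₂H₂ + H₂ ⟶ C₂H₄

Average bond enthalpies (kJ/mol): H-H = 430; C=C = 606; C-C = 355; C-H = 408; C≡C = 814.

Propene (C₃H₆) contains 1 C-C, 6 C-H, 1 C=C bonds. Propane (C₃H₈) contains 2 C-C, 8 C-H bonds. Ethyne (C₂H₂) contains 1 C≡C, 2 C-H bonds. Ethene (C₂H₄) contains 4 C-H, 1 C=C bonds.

Reaction 1:
  Bonds broken (reactants):
    C-C: 1 × 355 = 355
    C-H: 6 × 408 = 2448
    C=C: 1 × 606 = 606
    H-H: 1 × 430 = 430
    Σ(broken) = 3839 kJ
  Bonds formed (products):
    C-C: 2 × 355 = 710
    C-H: 8 × 408 = 3264
    Σ(formed) = 3974 kJ
  ΔH_1 = 3839 − 3974 = −135 kJ
Reaction 2:
  Bonds broken (reactants):
    C≡C: 1 × 814 = 814
    C-H: 2 × 408 = 816
    H-H: 1 × 430 = 430
    Σ(broken) = 2060 kJ
  Bonds formed (products):
    C-H: 4 × 408 = 1632
    C=C: 1 × 606 = 606
    Σ(formed) = 2238 kJ
  ΔH_2 = 2060 − 2238 = −178 kJ
ΔH_1 − ΔH_2 = +43 kJ, so reaction 2 has the more negative ΔH; |ΔH_1 − ΔH_2| = 43 kJ.

Reaction 2, by 43 kJ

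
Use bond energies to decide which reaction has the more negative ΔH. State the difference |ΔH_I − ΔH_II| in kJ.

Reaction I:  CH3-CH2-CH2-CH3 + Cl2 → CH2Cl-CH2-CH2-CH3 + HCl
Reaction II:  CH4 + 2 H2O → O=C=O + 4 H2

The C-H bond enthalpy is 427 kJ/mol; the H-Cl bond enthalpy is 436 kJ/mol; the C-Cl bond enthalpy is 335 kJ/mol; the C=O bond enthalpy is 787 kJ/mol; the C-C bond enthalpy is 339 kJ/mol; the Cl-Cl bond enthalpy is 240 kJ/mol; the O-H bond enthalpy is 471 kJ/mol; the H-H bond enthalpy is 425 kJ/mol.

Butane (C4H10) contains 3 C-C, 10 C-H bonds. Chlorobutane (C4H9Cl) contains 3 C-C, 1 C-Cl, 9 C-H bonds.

Reaction I, by 422 kJ

Reaction I:
  Bonds broken (reactants):
    C-C: 3 × 339 = 1017
    C-H: 10 × 427 = 4270
    Cl-Cl: 1 × 240 = 240
    Σ(broken) = 5527 kJ
  Bonds formed (products):
    C-C: 3 × 339 = 1017
    C-Cl: 1 × 335 = 335
    C-H: 9 × 427 = 3843
    H-Cl: 1 × 436 = 436
    Σ(formed) = 5631 kJ
  ΔH_I = 5527 − 5631 = −104 kJ
Reaction II:
  Bonds broken (reactants):
    C-H: 4 × 427 = 1708
    O-H: 4 × 471 = 1884
    Σ(broken) = 3592 kJ
  Bonds formed (products):
    C=O: 2 × 787 = 1574
    H-H: 4 × 425 = 1700
    Σ(formed) = 3274 kJ
  ΔH_II = 3592 − 3274 = +318 kJ
ΔH_I − ΔH_II = −422 kJ, so reaction I has the more negative ΔH; |ΔH_I − ΔH_II| = 422 kJ.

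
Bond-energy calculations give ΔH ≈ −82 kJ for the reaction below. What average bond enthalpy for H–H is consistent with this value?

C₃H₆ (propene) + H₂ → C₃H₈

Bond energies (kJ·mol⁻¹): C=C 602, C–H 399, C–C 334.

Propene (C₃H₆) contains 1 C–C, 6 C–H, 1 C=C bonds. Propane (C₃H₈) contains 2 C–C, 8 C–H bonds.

Let D be the H–H bond energy.
Σ(broken) = 1×334 + 6×399 + 1×602 + 1×D = 3330 + D
Σ(formed) = 2×334 + 8×399 = 3860
ΔH = Σ(broken) − Σ(formed) = (3330 + D) − (3860) = −530 + D
Setting this equal to −82 kJ gives D = 448 kJ/mol.

D(H–H) ≈ 448 kJ/mol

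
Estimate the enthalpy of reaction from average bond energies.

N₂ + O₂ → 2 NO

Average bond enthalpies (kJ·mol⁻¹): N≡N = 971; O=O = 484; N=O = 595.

Bonds broken (reactants):
  N≡N: 1 × 971 = 971
  O=O: 1 × 484 = 484
  Σ(broken) = 1455 kJ
Bonds formed (products):
  N=O: 2 × 595 = 1190
  Σ(formed) = 1190 kJ
ΔH = Σ(broken) − Σ(formed) = 1455 − 1190 = +265 kJ

ΔH ≈ +265 kJ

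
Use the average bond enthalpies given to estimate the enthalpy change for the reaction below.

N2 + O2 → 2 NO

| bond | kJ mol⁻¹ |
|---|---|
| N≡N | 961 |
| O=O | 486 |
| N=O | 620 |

Bonds broken (reactants):
  N≡N: 1 × 961 = 961
  O=O: 1 × 486 = 486
  Σ(broken) = 1447 kJ
Bonds formed (products):
  N=O: 2 × 620 = 1240
  Σ(formed) = 1240 kJ
ΔH = Σ(broken) − Σ(formed) = 1447 − 1240 = +207 kJ

ΔH ≈ +207 kJ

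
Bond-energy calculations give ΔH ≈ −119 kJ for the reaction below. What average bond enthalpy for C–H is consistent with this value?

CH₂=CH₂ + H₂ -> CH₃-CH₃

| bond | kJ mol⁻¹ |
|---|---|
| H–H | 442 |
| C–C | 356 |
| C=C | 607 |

Let D be the C–H bond energy.
Σ(broken) = 4×D + 1×607 + 1×442 = 1049 + 4D
Σ(formed) = 1×356 + 6×D = 356 + 6D
ΔH = Σ(broken) − Σ(formed) = (1049 + 4D) − (356 + 6D) = +693 − 2D
Setting this equal to −119 kJ gives 2D = 812, so D = 406 kJ/mol.

D(C–H) ≈ 406 kJ/mol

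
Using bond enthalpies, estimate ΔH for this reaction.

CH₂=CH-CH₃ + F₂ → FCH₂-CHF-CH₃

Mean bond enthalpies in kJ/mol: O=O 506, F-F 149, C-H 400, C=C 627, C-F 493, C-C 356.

Bonds broken (reactants):
  C-C: 1 × 356 = 356
  C-H: 6 × 400 = 2400
  C=C: 1 × 627 = 627
  F-F: 1 × 149 = 149
  Σ(broken) = 3532 kJ
Bonds formed (products):
  C-C: 2 × 356 = 712
  C-F: 2 × 493 = 986
  C-H: 6 × 400 = 2400
  Σ(formed) = 4098 kJ
ΔH = Σ(broken) − Σ(formed) = 3532 − 4098 = −566 kJ

ΔH ≈ −566 kJ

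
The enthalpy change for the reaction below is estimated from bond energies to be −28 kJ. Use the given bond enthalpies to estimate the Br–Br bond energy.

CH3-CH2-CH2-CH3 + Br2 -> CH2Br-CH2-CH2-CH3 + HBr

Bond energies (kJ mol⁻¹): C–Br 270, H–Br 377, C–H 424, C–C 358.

D(Br–Br) ≈ 195 kJ/mol

Let D be the Br–Br bond energy.
Σ(broken) = 1×D + 3×358 + 10×424 = 5314 + D
Σ(formed) = 1×270 + 3×358 + 9×424 + 1×377 = 5537
ΔH = Σ(broken) − Σ(formed) = (5314 + D) − (5537) = −223 + D
Setting this equal to −28 kJ gives D = 195 kJ/mol.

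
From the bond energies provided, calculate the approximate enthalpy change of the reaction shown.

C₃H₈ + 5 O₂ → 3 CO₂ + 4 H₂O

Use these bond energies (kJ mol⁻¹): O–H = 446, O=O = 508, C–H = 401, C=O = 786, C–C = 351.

Bonds broken (reactants):
  C–C: 2 × 351 = 702
  C–H: 8 × 401 = 3208
  O=O: 5 × 508 = 2540
  Σ(broken) = 6450 kJ
Bonds formed (products):
  C=O: 6 × 786 = 4716
  O–H: 8 × 446 = 3568
  Σ(formed) = 8284 kJ
ΔH = Σ(broken) − Σ(formed) = 6450 − 8284 = −1834 kJ

ΔH ≈ −1834 kJ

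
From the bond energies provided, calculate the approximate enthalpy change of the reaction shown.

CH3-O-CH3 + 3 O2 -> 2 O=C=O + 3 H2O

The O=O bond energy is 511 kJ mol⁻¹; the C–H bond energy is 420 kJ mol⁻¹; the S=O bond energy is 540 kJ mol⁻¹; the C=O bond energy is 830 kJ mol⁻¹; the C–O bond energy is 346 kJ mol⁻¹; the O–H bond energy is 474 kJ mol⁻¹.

Bonds broken (reactants):
  C–H: 6 × 420 = 2520
  C–O: 2 × 346 = 692
  O=O: 3 × 511 = 1533
  Σ(broken) = 4745 kJ
Bonds formed (products):
  C=O: 4 × 830 = 3320
  O–H: 6 × 474 = 2844
  Σ(formed) = 6164 kJ
ΔH = Σ(broken) − Σ(formed) = 4745 − 6164 = −1419 kJ

ΔH ≈ −1419 kJ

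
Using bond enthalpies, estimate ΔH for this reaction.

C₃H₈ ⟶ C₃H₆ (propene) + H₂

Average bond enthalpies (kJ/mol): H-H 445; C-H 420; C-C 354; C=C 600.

Bonds broken (reactants):
  C-C: 2 × 354 = 708
  C-H: 8 × 420 = 3360
  Σ(broken) = 4068 kJ
Bonds formed (products):
  C-C: 1 × 354 = 354
  C-H: 6 × 420 = 2520
  C=C: 1 × 600 = 600
  H-H: 1 × 445 = 445
  Σ(formed) = 3919 kJ
ΔH = Σ(broken) − Σ(formed) = 4068 − 3919 = +149 kJ

ΔH ≈ +149 kJ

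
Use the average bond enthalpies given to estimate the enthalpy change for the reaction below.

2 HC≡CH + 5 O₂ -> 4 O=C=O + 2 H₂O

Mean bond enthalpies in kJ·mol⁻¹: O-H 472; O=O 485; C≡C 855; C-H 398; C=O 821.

ΔH ≈ −2729 kJ

Bonds broken (reactants):
  C≡C: 2 × 855 = 1710
  C-H: 4 × 398 = 1592
  O=O: 5 × 485 = 2425
  Σ(broken) = 5727 kJ
Bonds formed (products):
  C=O: 8 × 821 = 6568
  O-H: 4 × 472 = 1888
  Σ(formed) = 8456 kJ
ΔH = Σ(broken) − Σ(formed) = 5727 − 8456 = −2729 kJ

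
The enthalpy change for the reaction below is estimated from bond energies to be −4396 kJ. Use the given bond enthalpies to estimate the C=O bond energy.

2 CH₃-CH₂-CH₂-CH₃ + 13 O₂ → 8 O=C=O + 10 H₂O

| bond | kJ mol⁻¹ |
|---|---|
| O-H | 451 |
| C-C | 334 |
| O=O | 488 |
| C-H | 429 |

D(C=O) ≈ 769 kJ/mol

Let D be the C=O bond energy.
Σ(broken) = 6×334 + 20×429 + 13×488 = 16928
Σ(formed) = 16×D + 20×451 = 9020 + 16D
ΔH = Σ(broken) − Σ(formed) = (16928) − (9020 + 16D) = +7908 − 16D
Setting this equal to −4396 kJ gives 16D = 12304, so D = 769 kJ/mol.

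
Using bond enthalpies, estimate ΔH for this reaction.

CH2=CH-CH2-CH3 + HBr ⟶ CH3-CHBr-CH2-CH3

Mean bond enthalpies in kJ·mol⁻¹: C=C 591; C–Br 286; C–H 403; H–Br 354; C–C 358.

ΔH ≈ −102 kJ

Bonds broken (reactants):
  C–C: 2 × 358 = 716
  C–H: 8 × 403 = 3224
  C=C: 1 × 591 = 591
  H–Br: 1 × 354 = 354
  Σ(broken) = 4885 kJ
Bonds formed (products):
  C–Br: 1 × 286 = 286
  C–C: 3 × 358 = 1074
  C–H: 9 × 403 = 3627
  Σ(formed) = 4987 kJ
ΔH = Σ(broken) − Σ(formed) = 4885 − 4987 = −102 kJ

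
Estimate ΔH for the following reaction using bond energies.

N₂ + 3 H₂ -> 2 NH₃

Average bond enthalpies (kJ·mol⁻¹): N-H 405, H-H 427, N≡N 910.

ΔH ≈ −239 kJ

Bonds broken (reactants):
  H-H: 3 × 427 = 1281
  N≡N: 1 × 910 = 910
  Σ(broken) = 2191 kJ
Bonds formed (products):
  N-H: 6 × 405 = 2430
  Σ(formed) = 2430 kJ
ΔH = Σ(broken) − Σ(formed) = 2191 − 2430 = −239 kJ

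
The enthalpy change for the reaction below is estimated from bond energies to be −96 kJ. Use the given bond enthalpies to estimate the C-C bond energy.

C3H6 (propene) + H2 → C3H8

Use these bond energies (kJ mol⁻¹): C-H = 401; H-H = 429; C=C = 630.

D(C-C) ≈ 353 kJ/mol

Let D be the C-C bond energy.
Σ(broken) = 1×D + 6×401 + 1×630 + 1×429 = 3465 + D
Σ(formed) = 2×D + 8×401 = 3208 + 2D
ΔH = Σ(broken) − Σ(formed) = (3465 + D) − (3208 + 2D) = +257 − D
Setting this equal to −96 kJ gives D = 353 kJ/mol.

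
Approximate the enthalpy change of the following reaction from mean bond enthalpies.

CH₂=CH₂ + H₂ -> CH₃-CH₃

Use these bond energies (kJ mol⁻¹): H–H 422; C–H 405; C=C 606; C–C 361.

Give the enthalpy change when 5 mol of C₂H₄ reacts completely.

ΔH = −715 kJ

Bonds broken (reactants):
  C–H: 4 × 405 = 1620
  C=C: 1 × 606 = 606
  H–H: 1 × 422 = 422
  Σ(broken) = 2648 kJ
Bonds formed (products):
  C–C: 1 × 361 = 361
  C–H: 6 × 405 = 2430
  Σ(formed) = 2791 kJ
ΔH = Σ(broken) − Σ(formed) = 2648 − 2791 = −143 kJ
For 5× the reaction as written: 5 × (−143) = −715 kJ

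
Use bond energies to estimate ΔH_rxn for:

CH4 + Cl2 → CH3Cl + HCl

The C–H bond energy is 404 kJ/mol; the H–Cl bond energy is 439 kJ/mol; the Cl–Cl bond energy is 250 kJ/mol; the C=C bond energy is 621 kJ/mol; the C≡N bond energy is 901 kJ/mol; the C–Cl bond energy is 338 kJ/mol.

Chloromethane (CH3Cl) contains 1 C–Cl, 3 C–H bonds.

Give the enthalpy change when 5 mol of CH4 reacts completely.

ΔH = −615 kJ

Bonds broken (reactants):
  C–H: 4 × 404 = 1616
  Cl–Cl: 1 × 250 = 250
  Σ(broken) = 1866 kJ
Bonds formed (products):
  C–Cl: 1 × 338 = 338
  C–H: 3 × 404 = 1212
  H–Cl: 1 × 439 = 439
  Σ(formed) = 1989 kJ
ΔH = Σ(broken) − Σ(formed) = 1866 − 1989 = −123 kJ
For 5× the reaction as written: 5 × (−123) = −615 kJ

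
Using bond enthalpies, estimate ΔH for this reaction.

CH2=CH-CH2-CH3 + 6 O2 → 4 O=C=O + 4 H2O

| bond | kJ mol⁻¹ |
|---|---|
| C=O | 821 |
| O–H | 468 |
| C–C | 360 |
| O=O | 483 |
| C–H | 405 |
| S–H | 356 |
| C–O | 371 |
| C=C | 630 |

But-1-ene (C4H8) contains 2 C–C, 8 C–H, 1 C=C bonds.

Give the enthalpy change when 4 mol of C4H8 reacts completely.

Bonds broken (reactants):
  C–C: 2 × 360 = 720
  C–H: 8 × 405 = 3240
  C=C: 1 × 630 = 630
  O=O: 6 × 483 = 2898
  Σ(broken) = 7488 kJ
Bonds formed (products):
  C=O: 8 × 821 = 6568
  O–H: 8 × 468 = 3744
  Σ(formed) = 10312 kJ
ΔH = Σ(broken) − Σ(formed) = 7488 − 10312 = −2824 kJ
For 4× the reaction as written: 4 × (−2824) = −11296 kJ

ΔH = −11296 kJ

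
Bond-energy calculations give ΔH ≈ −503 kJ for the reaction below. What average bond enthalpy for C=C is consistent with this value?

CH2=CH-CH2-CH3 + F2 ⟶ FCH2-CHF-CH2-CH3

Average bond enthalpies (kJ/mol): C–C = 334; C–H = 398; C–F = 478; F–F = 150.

Let D be the C=C bond energy.
Σ(broken) = 2×334 + 8×398 + 1×D + 1×150 = 4002 + D
Σ(formed) = 3×334 + 2×478 + 8×398 = 5142
ΔH = Σ(broken) − Σ(formed) = (4002 + D) − (5142) = −1140 + D
Setting this equal to −503 kJ gives D = 637 kJ/mol.

D(C=C) ≈ 637 kJ/mol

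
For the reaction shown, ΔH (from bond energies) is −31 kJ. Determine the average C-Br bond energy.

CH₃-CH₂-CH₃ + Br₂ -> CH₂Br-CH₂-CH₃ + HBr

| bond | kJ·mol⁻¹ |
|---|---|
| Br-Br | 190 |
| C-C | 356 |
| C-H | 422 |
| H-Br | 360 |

Let D be the C-Br bond energy.
Σ(broken) = 1×190 + 2×356 + 8×422 = 4278
Σ(formed) = 1×D + 2×356 + 7×422 + 1×360 = 4026 + D
ΔH = Σ(broken) − Σ(formed) = (4278) − (4026 + D) = +252 − D
Setting this equal to −31 kJ gives D = 283 kJ/mol.

D(C-Br) ≈ 283 kJ/mol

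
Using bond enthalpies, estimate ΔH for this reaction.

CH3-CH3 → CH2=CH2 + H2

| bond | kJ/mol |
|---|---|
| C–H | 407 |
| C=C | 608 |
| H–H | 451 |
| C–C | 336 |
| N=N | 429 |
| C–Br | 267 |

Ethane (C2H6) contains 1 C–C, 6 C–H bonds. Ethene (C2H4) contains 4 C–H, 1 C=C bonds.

Bonds broken (reactants):
  C–C: 1 × 336 = 336
  C–H: 6 × 407 = 2442
  Σ(broken) = 2778 kJ
Bonds formed (products):
  C–H: 4 × 407 = 1628
  C=C: 1 × 608 = 608
  H–H: 1 × 451 = 451
  Σ(formed) = 2687 kJ
ΔH = Σ(broken) − Σ(formed) = 2778 − 2687 = +91 kJ

ΔH ≈ +91 kJ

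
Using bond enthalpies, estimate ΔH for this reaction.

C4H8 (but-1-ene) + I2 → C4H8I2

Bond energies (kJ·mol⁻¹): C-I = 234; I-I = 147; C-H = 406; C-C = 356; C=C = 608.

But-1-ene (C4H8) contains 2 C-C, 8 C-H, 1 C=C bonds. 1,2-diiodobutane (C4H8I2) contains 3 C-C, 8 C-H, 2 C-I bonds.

ΔH ≈ −69 kJ

Bonds broken (reactants):
  C-C: 2 × 356 = 712
  C-H: 8 × 406 = 3248
  C=C: 1 × 608 = 608
  I-I: 1 × 147 = 147
  Σ(broken) = 4715 kJ
Bonds formed (products):
  C-C: 3 × 356 = 1068
  C-H: 8 × 406 = 3248
  C-I: 2 × 234 = 468
  Σ(formed) = 4784 kJ
ΔH = Σ(broken) − Σ(formed) = 4715 − 4784 = −69 kJ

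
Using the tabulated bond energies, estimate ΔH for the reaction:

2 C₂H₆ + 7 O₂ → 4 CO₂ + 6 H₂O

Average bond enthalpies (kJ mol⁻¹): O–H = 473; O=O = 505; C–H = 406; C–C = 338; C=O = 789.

Bonds broken (reactants):
  C–C: 2 × 338 = 676
  C–H: 12 × 406 = 4872
  O=O: 7 × 505 = 3535
  Σ(broken) = 9083 kJ
Bonds formed (products):
  C=O: 8 × 789 = 6312
  O–H: 12 × 473 = 5676
  Σ(formed) = 11988 kJ
ΔH = Σ(broken) − Σ(formed) = 9083 − 11988 = −2905 kJ

ΔH ≈ −2905 kJ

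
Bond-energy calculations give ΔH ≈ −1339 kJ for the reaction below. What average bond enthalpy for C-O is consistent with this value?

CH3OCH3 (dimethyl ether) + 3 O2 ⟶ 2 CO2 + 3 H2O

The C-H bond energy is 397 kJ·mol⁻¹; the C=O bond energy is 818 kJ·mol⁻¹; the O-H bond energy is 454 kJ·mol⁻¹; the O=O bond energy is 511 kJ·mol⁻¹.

Let D be the C-O bond energy.
Σ(broken) = 6×397 + 2×D + 3×511 = 3915 + 2D
Σ(formed) = 4×818 + 6×454 = 5996
ΔH = Σ(broken) − Σ(formed) = (3915 + 2D) − (5996) = −2081 + 2D
Setting this equal to −1339 kJ gives 2D = 742, so D = 371 kJ/mol.

D(C-O) ≈ 371 kJ/mol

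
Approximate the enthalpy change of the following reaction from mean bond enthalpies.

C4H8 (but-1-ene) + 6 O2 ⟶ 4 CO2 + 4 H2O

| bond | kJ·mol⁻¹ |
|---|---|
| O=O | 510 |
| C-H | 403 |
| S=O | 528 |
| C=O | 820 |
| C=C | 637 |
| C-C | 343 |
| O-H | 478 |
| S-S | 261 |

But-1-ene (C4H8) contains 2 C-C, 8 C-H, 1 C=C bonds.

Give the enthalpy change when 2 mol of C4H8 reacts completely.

Bonds broken (reactants):
  C-C: 2 × 343 = 686
  C-H: 8 × 403 = 3224
  C=C: 1 × 637 = 637
  O=O: 6 × 510 = 3060
  Σ(broken) = 7607 kJ
Bonds formed (products):
  C=O: 8 × 820 = 6560
  O-H: 8 × 478 = 3824
  Σ(formed) = 10384 kJ
ΔH = Σ(broken) − Σ(formed) = 7607 − 10384 = −2777 kJ
For 2× the reaction as written: 2 × (−2777) = −5554 kJ

ΔH = −5554 kJ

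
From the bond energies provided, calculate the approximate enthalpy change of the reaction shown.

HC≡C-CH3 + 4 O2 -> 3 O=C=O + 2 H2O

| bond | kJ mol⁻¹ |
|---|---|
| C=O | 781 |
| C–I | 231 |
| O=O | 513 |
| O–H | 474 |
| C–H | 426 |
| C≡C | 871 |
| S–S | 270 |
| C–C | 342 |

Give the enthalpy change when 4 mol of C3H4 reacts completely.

ΔH = −6452 kJ

Bonds broken (reactants):
  C≡C: 1 × 871 = 871
  C–C: 1 × 342 = 342
  C–H: 4 × 426 = 1704
  O=O: 4 × 513 = 2052
  Σ(broken) = 4969 kJ
Bonds formed (products):
  C=O: 6 × 781 = 4686
  O–H: 4 × 474 = 1896
  Σ(formed) = 6582 kJ
ΔH = Σ(broken) − Σ(formed) = 4969 − 6582 = −1613 kJ
For 4× the reaction as written: 4 × (−1613) = −6452 kJ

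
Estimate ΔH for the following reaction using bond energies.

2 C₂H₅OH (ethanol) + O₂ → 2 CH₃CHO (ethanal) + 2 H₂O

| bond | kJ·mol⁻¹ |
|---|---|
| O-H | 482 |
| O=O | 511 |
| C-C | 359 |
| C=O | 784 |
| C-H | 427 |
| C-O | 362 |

Bonds broken (reactants):
  C-C: 2 × 359 = 718
  C-H: 10 × 427 = 4270
  C-O: 2 × 362 = 724
  O-H: 2 × 482 = 964
  O=O: 1 × 511 = 511
  Σ(broken) = 7187 kJ
Bonds formed (products):
  C-C: 2 × 359 = 718
  C-H: 8 × 427 = 3416
  C=O: 2 × 784 = 1568
  O-H: 4 × 482 = 1928
  Σ(formed) = 7630 kJ
ΔH = Σ(broken) − Σ(formed) = 7187 − 7630 = −443 kJ

ΔH ≈ −443 kJ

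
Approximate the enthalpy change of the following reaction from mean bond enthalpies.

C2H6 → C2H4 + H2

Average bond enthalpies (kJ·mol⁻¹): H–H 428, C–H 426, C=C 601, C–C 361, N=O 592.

Bonds broken (reactants):
  C–C: 1 × 361 = 361
  C–H: 6 × 426 = 2556
  Σ(broken) = 2917 kJ
Bonds formed (products):
  C–H: 4 × 426 = 1704
  C=C: 1 × 601 = 601
  H–H: 1 × 428 = 428
  Σ(formed) = 2733 kJ
ΔH = Σ(broken) − Σ(formed) = 2917 − 2733 = +184 kJ

ΔH ≈ +184 kJ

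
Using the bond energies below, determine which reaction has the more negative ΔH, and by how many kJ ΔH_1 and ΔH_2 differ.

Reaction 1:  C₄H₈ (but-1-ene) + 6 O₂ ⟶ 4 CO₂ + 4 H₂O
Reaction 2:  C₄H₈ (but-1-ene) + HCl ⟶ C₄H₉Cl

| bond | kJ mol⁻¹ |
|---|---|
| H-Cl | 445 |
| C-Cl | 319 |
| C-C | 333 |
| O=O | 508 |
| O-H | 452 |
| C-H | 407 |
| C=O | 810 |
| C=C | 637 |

Reaction 1, by 2512 kJ

Reaction 1:
  Bonds broken (reactants):
    C-C: 2 × 333 = 666
    C-H: 8 × 407 = 3256
    C=C: 1 × 637 = 637
    O=O: 6 × 508 = 3048
    Σ(broken) = 7607 kJ
  Bonds formed (products):
    C=O: 8 × 810 = 6480
    O-H: 8 × 452 = 3616
    Σ(formed) = 10096 kJ
  ΔH_1 = 7607 − 10096 = −2489 kJ
Reaction 2:
  Bonds broken (reactants):
    C-C: 2 × 333 = 666
    C-H: 8 × 407 = 3256
    C=C: 1 × 637 = 637
    H-Cl: 1 × 445 = 445
    Σ(broken) = 5004 kJ
  Bonds formed (products):
    C-C: 3 × 333 = 999
    C-Cl: 1 × 319 = 319
    C-H: 9 × 407 = 3663
    Σ(formed) = 4981 kJ
  ΔH_2 = 5004 − 4981 = +23 kJ
ΔH_1 − ΔH_2 = −2512 kJ, so reaction 1 has the more negative ΔH; |ΔH_1 − ΔH_2| = 2512 kJ.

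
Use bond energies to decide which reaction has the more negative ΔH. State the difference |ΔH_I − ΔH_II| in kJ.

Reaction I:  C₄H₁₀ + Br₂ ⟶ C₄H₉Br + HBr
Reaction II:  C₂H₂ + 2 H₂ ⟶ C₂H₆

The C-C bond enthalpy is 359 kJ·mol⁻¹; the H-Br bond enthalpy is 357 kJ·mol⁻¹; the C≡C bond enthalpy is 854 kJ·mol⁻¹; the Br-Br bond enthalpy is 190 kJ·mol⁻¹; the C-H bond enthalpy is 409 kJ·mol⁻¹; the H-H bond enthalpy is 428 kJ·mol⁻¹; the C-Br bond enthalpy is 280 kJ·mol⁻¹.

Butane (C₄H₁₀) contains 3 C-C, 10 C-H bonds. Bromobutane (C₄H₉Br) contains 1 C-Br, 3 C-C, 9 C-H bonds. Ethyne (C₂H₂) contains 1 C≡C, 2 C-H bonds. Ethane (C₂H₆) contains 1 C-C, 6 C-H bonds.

Reaction I:
  Bonds broken (reactants):
    Br-Br: 1 × 190 = 190
    C-C: 3 × 359 = 1077
    C-H: 10 × 409 = 4090
    Σ(broken) = 5357 kJ
  Bonds formed (products):
    C-Br: 1 × 280 = 280
    C-C: 3 × 359 = 1077
    C-H: 9 × 409 = 3681
    H-Br: 1 × 357 = 357
    Σ(formed) = 5395 kJ
  ΔH_I = 5357 − 5395 = −38 kJ
Reaction II:
  Bonds broken (reactants):
    C≡C: 1 × 854 = 854
    C-H: 2 × 409 = 818
    H-H: 2 × 428 = 856
    Σ(broken) = 2528 kJ
  Bonds formed (products):
    C-C: 1 × 359 = 359
    C-H: 6 × 409 = 2454
    Σ(formed) = 2813 kJ
  ΔH_II = 2528 − 2813 = −285 kJ
ΔH_I − ΔH_II = +247 kJ, so reaction II has the more negative ΔH; |ΔH_I − ΔH_II| = 247 kJ.

Reaction II, by 247 kJ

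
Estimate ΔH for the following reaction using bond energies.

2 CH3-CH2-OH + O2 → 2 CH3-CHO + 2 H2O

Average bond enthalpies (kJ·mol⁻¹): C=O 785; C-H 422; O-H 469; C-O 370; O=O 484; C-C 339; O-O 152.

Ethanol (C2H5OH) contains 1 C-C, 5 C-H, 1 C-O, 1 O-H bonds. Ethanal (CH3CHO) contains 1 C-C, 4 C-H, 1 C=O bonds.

ΔH ≈ −440 kJ

Bonds broken (reactants):
  C-C: 2 × 339 = 678
  C-H: 10 × 422 = 4220
  C-O: 2 × 370 = 740
  O-H: 2 × 469 = 938
  O=O: 1 × 484 = 484
  Σ(broken) = 7060 kJ
Bonds formed (products):
  C-C: 2 × 339 = 678
  C-H: 8 × 422 = 3376
  C=O: 2 × 785 = 1570
  O-H: 4 × 469 = 1876
  Σ(formed) = 7500 kJ
ΔH = Σ(broken) − Σ(formed) = 7060 − 7500 = −440 kJ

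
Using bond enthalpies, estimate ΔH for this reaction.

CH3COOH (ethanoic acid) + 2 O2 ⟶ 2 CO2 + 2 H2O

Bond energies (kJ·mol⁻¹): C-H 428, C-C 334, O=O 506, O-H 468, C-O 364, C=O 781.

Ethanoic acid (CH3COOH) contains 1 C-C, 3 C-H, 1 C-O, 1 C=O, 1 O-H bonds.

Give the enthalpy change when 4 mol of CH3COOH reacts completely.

ΔH = −3012 kJ

Bonds broken (reactants):
  C-C: 1 × 334 = 334
  C-H: 3 × 428 = 1284
  C-O: 1 × 364 = 364
  C=O: 1 × 781 = 781
  O-H: 1 × 468 = 468
  O=O: 2 × 506 = 1012
  Σ(broken) = 4243 kJ
Bonds formed (products):
  C=O: 4 × 781 = 3124
  O-H: 4 × 468 = 1872
  Σ(formed) = 4996 kJ
ΔH = Σ(broken) − Σ(formed) = 4243 − 4996 = −753 kJ
For 4× the reaction as written: 4 × (−753) = −3012 kJ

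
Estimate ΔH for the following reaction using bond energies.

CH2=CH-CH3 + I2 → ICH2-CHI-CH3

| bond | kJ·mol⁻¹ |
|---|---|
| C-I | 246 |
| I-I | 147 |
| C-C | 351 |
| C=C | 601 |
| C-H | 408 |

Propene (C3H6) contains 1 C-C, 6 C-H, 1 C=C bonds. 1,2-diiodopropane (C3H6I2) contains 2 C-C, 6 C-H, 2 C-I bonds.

Bonds broken (reactants):
  C-C: 1 × 351 = 351
  C-H: 6 × 408 = 2448
  C=C: 1 × 601 = 601
  I-I: 1 × 147 = 147
  Σ(broken) = 3547 kJ
Bonds formed (products):
  C-C: 2 × 351 = 702
  C-H: 6 × 408 = 2448
  C-I: 2 × 246 = 492
  Σ(formed) = 3642 kJ
ΔH = Σ(broken) − Σ(formed) = 3547 − 3642 = −95 kJ

ΔH ≈ −95 kJ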